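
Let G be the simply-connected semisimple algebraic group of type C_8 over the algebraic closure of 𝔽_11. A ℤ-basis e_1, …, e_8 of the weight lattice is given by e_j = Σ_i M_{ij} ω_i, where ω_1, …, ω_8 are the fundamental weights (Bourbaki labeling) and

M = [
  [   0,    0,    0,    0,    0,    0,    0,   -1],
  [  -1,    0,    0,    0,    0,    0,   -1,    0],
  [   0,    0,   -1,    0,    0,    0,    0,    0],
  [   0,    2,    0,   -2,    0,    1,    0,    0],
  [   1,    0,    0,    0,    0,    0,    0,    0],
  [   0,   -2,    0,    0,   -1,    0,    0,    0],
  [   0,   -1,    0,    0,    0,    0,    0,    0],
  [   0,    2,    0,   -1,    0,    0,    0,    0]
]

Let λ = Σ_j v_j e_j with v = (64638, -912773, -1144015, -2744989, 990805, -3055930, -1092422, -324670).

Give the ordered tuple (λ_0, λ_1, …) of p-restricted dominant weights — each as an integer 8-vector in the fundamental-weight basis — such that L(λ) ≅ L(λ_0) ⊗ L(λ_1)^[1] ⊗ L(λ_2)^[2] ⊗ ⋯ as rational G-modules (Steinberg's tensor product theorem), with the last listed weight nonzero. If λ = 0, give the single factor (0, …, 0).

Compute c_i = Σ_j M_{ij} v_j with v = (64638, -912773, -1144015, -2744989, 990805, -3055930, -1092422, -324670):
  c_1 = 0·64638 + (0)·(-912773) + (0)·(-1144015) + (0)·(-2744989) + 0·990805 + (0)·(-3055930) + (0)·(-1092422) + (-1)·(-324670) = 324670
  c_2 = (-1)·(64638) + (0)·(-912773) + (0)·(-1144015) + (0)·(-2744989) + 0·990805 + (0)·(-3055930) + (-1)·(-1092422) + (0)·(-324670) = 1027784
  c_3 = 0·64638 + (0)·(-912773) + (-1)·(-1144015) + (0)·(-2744989) + 0·990805 + (0)·(-3055930) + (0)·(-1092422) + (0)·(-324670) = 1144015
  c_4 = 0·64638 + (2)·(-912773) + (0)·(-1144015) + (-2)·(-2744989) + 0·990805 + (1)·(-3055930) + (0)·(-1092422) + (0)·(-324670) = 608502
  c_5 = 1·64638 + (0)·(-912773) + (0)·(-1144015) + (0)·(-2744989) + 0·990805 + (0)·(-3055930) + (0)·(-1092422) + (0)·(-324670) = 64638
  c_6 = 0·64638 + (-2)·(-912773) + (0)·(-1144015) + (0)·(-2744989) + (-1)·(990805) + (0)·(-3055930) + (0)·(-1092422) + (0)·(-324670) = 834741
  c_7 = 0·64638 + (-1)·(-912773) + (0)·(-1144015) + (0)·(-2744989) + 0·990805 + (0)·(-3055930) + (0)·(-1092422) + (0)·(-324670) = 912773
  c_8 = 0·64638 + (2)·(-912773) + (0)·(-1144015) + (-1)·(-2744989) + 0·990805 + (0)·(-3055930) + (0)·(-1092422) + (0)·(-324670) = 919443
Writing each c_i in base p = 11:
  c_1 = 324670 = 5·11^0 + 2·11^1 + 10·11^2 + 1·11^3 + 0·11^4 + 2·11^5
  c_2 = 1027784 = 10·11^0 + 0·11^1 + 2·11^2 + 2·11^3 + 4·11^4 + 6·11^5
  c_3 = 1144015 = 4·11^0 + 7·11^1 + 5·11^2 + 1·11^3 + 1·11^4 + 7·11^5
  c_4 = 608502 = 4·11^0 + 10·11^1 + 1·11^2 + 6·11^3 + 8·11^4 + 3·11^5
  c_5 = 64638 = 2·11^0 + 2·11^1 + 6·11^2 + 4·11^3 + 4·11^4
  c_6 = 834741 = 6·11^0 + 7·11^1 + 1·11^2 + 0·11^3 + 2·11^4 + 5·11^5
  c_7 = 912773 = 4·11^0 + 6·11^1 + 8·11^2 + 3·11^3 + 7·11^4 + 5·11^5
  c_8 = 919443 = 8·11^0 + 7·11^1 + 8·11^2 + 8·11^3 + 7·11^4 + 5·11^5
p-restricted factor λ_0 = (5, 10, 4, 4, 2, 6, 4, 8)
p-restricted factor λ_1 = (2, 0, 7, 10, 2, 7, 6, 7)
p-restricted factor λ_2 = (10, 2, 5, 1, 6, 1, 8, 8)
p-restricted factor λ_3 = (1, 2, 1, 6, 4, 0, 3, 8)
p-restricted factor λ_4 = (0, 4, 1, 8, 4, 2, 7, 7)
p-restricted factor λ_5 = (2, 6, 7, 3, 0, 5, 5, 5)

((5, 10, 4, 4, 2, 6, 4, 8), (2, 0, 7, 10, 2, 7, 6, 7), (10, 2, 5, 1, 6, 1, 8, 8), (1, 2, 1, 6, 4, 0, 3, 8), (0, 4, 1, 8, 4, 2, 7, 7), (2, 6, 7, 3, 0, 5, 5, 5))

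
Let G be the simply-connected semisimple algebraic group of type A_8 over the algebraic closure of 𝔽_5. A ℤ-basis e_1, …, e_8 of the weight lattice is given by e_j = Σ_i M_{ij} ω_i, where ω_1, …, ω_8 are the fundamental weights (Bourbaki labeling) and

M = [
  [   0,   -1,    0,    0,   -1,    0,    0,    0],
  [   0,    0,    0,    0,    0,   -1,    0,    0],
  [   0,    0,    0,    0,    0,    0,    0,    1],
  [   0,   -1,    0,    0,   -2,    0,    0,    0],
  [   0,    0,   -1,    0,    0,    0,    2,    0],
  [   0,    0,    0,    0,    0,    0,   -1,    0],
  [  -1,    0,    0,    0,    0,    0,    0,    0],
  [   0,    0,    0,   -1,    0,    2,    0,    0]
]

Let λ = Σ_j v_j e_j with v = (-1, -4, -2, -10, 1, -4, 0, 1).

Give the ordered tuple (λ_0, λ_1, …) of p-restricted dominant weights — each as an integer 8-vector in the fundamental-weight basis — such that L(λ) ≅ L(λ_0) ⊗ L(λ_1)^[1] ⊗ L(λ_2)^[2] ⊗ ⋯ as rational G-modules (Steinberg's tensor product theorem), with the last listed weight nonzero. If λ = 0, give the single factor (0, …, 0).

Change of basis e → ω: c = M·v where v = (-1, -4, -2, -10, 1, -4, 0, 1):
  c_1 = 0*-1 + -1*-4 + 0*-2 + 0*-10 + -1*1 + 0*-4 + 0*0 + 0*1 = 3
  c_2 = 0*-1 + 0*-4 + 0*-2 + 0*-10 + 0*1 + -1*-4 + 0*0 + 0*1 = 4
  c_3 = 0*-1 + 0*-4 + 0*-2 + 0*-10 + 0*1 + 0*-4 + 0*0 + 1*1 = 1
  c_4 = 0*-1 + -1*-4 + 0*-2 + 0*-10 + -2*1 + 0*-4 + 0*0 + 0*1 = 2
  c_5 = 0*-1 + 0*-4 + -1*-2 + 0*-10 + 0*1 + 0*-4 + 2*0 + 0*1 = 2
  c_6 = 0*-1 + 0*-4 + 0*-2 + 0*-10 + 0*1 + 0*-4 + -1*0 + 0*1 = 0
  c_7 = -1*-1 + 0*-4 + 0*-2 + 0*-10 + 0*1 + 0*-4 + 0*0 + 0*1 = 1
  c_8 = 0*-1 + 0*-4 + 0*-2 + -1*-10 + 0*1 + 2*-4 + 0*0 + 0*1 = 2
p = 5; digits c_i = Σ_j d_{ij}·5^j, 0 ≤ d_{ij} < 5:
  c_1 = 3 = 3·5^0
  c_2 = 4 = 4·5^0
  c_3 = 1 = 1·5^0
  c_4 = 2 = 2·5^0
  c_5 = 2 = 2·5^0
  c_6 = 0
  c_7 = 1 = 1·5^0
  c_8 = 2 = 2·5^0
Factor λ_0 = (3, 4, 1, 2, 2, 0, 1, 2)

((3, 4, 1, 2, 2, 0, 1, 2),)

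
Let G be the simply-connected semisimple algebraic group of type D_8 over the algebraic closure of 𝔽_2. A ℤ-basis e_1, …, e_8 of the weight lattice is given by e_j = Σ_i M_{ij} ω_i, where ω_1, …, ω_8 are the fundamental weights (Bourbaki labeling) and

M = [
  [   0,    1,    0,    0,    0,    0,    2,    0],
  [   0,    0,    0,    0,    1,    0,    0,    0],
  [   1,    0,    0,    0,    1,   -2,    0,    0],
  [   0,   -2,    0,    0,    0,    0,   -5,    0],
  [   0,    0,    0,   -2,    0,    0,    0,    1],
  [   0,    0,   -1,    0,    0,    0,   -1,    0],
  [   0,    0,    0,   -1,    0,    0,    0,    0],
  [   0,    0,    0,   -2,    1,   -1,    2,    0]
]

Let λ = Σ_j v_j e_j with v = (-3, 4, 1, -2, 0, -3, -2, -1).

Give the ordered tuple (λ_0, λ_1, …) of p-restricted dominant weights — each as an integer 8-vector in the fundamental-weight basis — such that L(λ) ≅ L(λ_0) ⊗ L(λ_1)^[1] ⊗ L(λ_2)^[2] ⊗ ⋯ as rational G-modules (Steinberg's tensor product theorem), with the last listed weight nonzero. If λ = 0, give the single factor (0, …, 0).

((0, 0, 1, 0, 1, 1, 0, 1), (0, 0, 1, 1, 1, 0, 1, 1))

Converting to the ω-basis (c_i = row i of M dotted with v = (-3, 4, 1, -2, 0, -3, -2, -1)):
  c_1 = 0*-3 + 1*4 + 0*1 + 0*-2 + 0*0 + 0*-3 + 2*-2 + 0*-1 = 0
  c_2 = 0*-3 + 0*4 + 0*1 + 0*-2 + 1*0 + 0*-3 + 0*-2 + 0*-1 = 0
  c_3 = 1*-3 + 0*4 + 0*1 + 0*-2 + 1*0 + -2*-3 + 0*-2 + 0*-1 = 3
  c_4 = 0*-3 + -2*4 + 0*1 + 0*-2 + 0*0 + 0*-3 + -5*-2 + 0*-1 = 2
  c_5 = 0*-3 + 0*4 + 0*1 + -2*-2 + 0*0 + 0*-3 + 0*-2 + 1*-1 = 3
  c_6 = 0*-3 + 0*4 + -1*1 + 0*-2 + 0*0 + 0*-3 + -1*-2 + 0*-1 = 1
  c_7 = 0*-3 + 0*4 + 0*1 + -1*-2 + 0*0 + 0*-3 + 0*-2 + 0*-1 = 2
  c_8 = 0*-3 + 0*4 + 0*1 + -2*-2 + 1*0 + -1*-3 + 2*-2 + 0*-1 = 3
p = 2; digits c_i = Σ_j d_{ij}·2^j, 0 ≤ d_{ij} < 2:
  c_1 = 0
  c_2 = 0
  c_3 = 3 = 1·2^0 + 1·2^1
  c_4 = 2 = 0·2^0 + 1·2^1
  c_5 = 3 = 1·2^0 + 1·2^1
  c_6 = 1 = 1·2^0
  c_7 = 2 = 0·2^0 + 1·2^1
  c_8 = 3 = 1·2^0 + 1·2^1
p-restricted factor λ_0 = (0, 0, 1, 0, 1, 1, 0, 1)
p-restricted factor λ_1 = (0, 0, 1, 1, 1, 0, 1, 1)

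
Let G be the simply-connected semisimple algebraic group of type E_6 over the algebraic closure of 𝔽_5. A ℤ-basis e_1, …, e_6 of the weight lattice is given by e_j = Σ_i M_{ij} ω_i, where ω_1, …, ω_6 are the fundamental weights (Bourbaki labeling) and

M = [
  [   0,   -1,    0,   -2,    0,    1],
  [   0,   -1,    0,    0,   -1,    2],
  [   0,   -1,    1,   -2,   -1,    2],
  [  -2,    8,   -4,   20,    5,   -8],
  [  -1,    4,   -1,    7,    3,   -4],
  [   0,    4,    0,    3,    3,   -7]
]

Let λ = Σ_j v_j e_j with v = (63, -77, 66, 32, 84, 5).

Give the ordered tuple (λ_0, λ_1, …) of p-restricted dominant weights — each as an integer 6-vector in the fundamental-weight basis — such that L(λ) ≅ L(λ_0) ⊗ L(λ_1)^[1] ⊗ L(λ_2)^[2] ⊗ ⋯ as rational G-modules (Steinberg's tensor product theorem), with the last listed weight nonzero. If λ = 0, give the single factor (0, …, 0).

ω-coordinates c = M·v, v = (63, -77, 66, 32, 84, 5):
  c_1 = 0*63 + -1*-77 + 0*66 + -2*32 + 0*84 + 1*5 = 18
  c_2 = 0*63 + -1*-77 + 0*66 + 0*32 + -1*84 + 2*5 = 3
  c_3 = 0*63 + -1*-77 + 1*66 + -2*32 + -1*84 + 2*5 = 5
  c_4 = -2*63 + 8*-77 + -4*66 + 20*32 + 5*84 + -8*5 = 14
  c_5 = -1*63 + 4*-77 + -1*66 + 7*32 + 3*84 + -4*5 = 19
  c_6 = 0*63 + 4*-77 + 0*66 + 3*32 + 3*84 + -7*5 = 5
Writing each c_i in base p = 5:
  c_1 = 18 = 3·5^0 + 3·5^1
  c_2 = 3 = 3·5^0
  c_3 = 5 = 0·5^0 + 1·5^1
  c_4 = 14 = 4·5^0 + 2·5^1
  c_5 = 19 = 4·5^0 + 3·5^1
  c_6 = 5 = 0·5^0 + 1·5^1
λ_0 = (3, 3, 0, 4, 4, 0)
λ_1 = (3, 0, 1, 2, 3, 1)

((3, 3, 0, 4, 4, 0), (3, 0, 1, 2, 3, 1))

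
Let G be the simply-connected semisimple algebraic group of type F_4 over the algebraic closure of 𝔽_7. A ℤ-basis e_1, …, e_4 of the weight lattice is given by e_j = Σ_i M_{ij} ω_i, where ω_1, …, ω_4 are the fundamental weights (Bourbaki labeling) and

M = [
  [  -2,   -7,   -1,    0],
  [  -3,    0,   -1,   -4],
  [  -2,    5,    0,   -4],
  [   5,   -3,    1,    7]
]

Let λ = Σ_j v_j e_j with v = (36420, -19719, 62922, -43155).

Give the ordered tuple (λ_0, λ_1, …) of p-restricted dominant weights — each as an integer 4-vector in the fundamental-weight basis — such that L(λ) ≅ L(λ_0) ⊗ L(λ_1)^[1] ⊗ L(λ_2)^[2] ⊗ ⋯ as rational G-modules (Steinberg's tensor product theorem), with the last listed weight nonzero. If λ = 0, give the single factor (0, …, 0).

((3, 4, 2, 1), (2, 6, 1, 5), (4, 1, 3, 0), (6, 1, 3, 6))

In the fundamental-weight basis, λ has coordinates c = M·v (v = (36420, -19719, 62922, -43155)):
  c_1 = -2*36420 + -7*-19719 + -1*62922 + 0*-43155 = 2271
  c_2 = -3*36420 + 0*-19719 + -1*62922 + -4*-43155 = 438
  c_3 = -2*36420 + 5*-19719 + 0*62922 + -4*-43155 = 1185
  c_4 = 5*36420 + -3*-19719 + 1*62922 + 7*-43155 = 2094
p = 7; digits c_i = Σ_j d_{ij}·7^j, 0 ≤ d_{ij} < 7:
  c_1 = 2271 = 3·7^0 + 2·7^1 + 4·7^2 + 6·7^3
  c_2 = 438 = 4·7^0 + 6·7^1 + 1·7^2 + 1·7^3
  c_3 = 1185 = 2·7^0 + 1·7^1 + 3·7^2 + 3·7^3
  c_4 = 2094 = 1·7^0 + 5·7^1 + 0·7^2 + 6·7^3
Factor λ_0 = (3, 4, 2, 1)
Factor λ_1 = (2, 6, 1, 5)
Factor λ_2 = (4, 1, 3, 0)
Factor λ_3 = (6, 1, 3, 6)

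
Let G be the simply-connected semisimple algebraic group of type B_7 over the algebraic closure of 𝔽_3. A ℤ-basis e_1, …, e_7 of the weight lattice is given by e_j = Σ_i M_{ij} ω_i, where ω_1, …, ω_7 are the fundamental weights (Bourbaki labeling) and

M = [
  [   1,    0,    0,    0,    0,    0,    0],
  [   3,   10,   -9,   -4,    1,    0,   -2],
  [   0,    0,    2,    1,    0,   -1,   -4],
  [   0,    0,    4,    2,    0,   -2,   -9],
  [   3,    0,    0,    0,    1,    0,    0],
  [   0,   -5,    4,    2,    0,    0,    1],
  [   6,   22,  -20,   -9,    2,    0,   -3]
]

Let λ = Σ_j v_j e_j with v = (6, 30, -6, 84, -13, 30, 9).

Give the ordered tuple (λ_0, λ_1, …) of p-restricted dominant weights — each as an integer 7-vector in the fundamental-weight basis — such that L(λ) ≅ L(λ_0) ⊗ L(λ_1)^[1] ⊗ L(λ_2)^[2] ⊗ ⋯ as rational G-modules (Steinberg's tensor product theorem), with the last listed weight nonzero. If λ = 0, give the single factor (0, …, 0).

((0, 2, 0, 0, 2, 0, 1), (2, 1, 2, 1, 1, 1, 2))

In the fundamental-weight basis, λ has coordinates c = M·v (v = (6, 30, -6, 84, -13, 30, 9)):
  c_1 = 1·6 + 0·30 + (0)·(-6) + 0·84 + (0)·(-13) + 0·30 + 0·9 = 6
  c_2 = 3·6 + 10·30 + (-9)·(-6) + (-4)·(84) + (1)·(-13) + 0·30 + (-2)·(9) = 5
  c_3 = 0·6 + 0·30 + (2)·(-6) + 1·84 + (0)·(-13) + (-1)·(30) + (-4)·(9) = 6
  c_4 = 0·6 + 0·30 + (4)·(-6) + 2·84 + (0)·(-13) + (-2)·(30) + (-9)·(9) = 3
  c_5 = 3·6 + 0·30 + (0)·(-6) + 0·84 + (1)·(-13) + 0·30 + 0·9 = 5
  c_6 = 0·6 + (-5)·(30) + (4)·(-6) + 2·84 + (0)·(-13) + 0·30 + 1·9 = 3
  c_7 = 6·6 + 22·30 + (-20)·(-6) + (-9)·(84) + (2)·(-13) + 0·30 + (-3)·(9) = 7
Base-3 expansion of each c_i:
  c_1 = 6 = 0·3^0 + 2·3^1
  c_2 = 5 = 2·3^0 + 1·3^1
  c_3 = 6 = 0·3^0 + 2·3^1
  c_4 = 3 = 0·3^0 + 1·3^1
  c_5 = 5 = 2·3^0 + 1·3^1
  c_6 = 3 = 0·3^0 + 1·3^1
  c_7 = 7 = 1·3^0 + 2·3^1
p-restricted factor λ_0 = (0, 2, 0, 0, 2, 0, 1)
p-restricted factor λ_1 = (2, 1, 2, 1, 1, 1, 2)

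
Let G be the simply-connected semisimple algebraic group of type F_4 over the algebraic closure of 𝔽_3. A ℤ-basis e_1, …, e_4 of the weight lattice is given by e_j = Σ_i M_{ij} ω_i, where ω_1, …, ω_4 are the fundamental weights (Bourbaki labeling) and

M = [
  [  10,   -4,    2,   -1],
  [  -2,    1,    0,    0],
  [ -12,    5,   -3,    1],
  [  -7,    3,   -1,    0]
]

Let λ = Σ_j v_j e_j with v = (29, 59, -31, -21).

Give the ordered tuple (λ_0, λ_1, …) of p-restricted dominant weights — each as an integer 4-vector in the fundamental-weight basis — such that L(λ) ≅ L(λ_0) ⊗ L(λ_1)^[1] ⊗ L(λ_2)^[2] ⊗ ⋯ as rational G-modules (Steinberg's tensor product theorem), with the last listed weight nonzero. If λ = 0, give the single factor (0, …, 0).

Compute c_i = Σ_j M_{ij} v_j with v = (29, 59, -31, -21):
  c_1 = 10·29 + (-4)·(59) + (2)·(-31) + (-1)·(-21) = 13
  c_2 = (-2)·(29) + 1·59 + (0)·(-31) + (0)·(-21) = 1
  c_3 = (-12)·(29) + 5·59 + (-3)·(-31) + (1)·(-21) = 19
  c_4 = (-7)·(29) + 3·59 + (-1)·(-31) + (0)·(-21) = 5
Base-3 expansion of each c_i:
  c_1 = 13 = 1·3^0 + 1·3^1 + 1·3^2
  c_2 = 1 = 1·3^0
  c_3 = 19 = 1·3^0 + 0·3^1 + 2·3^2
  c_4 = 5 = 2·3^0 + 1·3^1
λ_0 = (1, 1, 1, 2)
λ_1 = (1, 0, 0, 1)
λ_2 = (1, 0, 2, 0)

((1, 1, 1, 2), (1, 0, 0, 1), (1, 0, 2, 0))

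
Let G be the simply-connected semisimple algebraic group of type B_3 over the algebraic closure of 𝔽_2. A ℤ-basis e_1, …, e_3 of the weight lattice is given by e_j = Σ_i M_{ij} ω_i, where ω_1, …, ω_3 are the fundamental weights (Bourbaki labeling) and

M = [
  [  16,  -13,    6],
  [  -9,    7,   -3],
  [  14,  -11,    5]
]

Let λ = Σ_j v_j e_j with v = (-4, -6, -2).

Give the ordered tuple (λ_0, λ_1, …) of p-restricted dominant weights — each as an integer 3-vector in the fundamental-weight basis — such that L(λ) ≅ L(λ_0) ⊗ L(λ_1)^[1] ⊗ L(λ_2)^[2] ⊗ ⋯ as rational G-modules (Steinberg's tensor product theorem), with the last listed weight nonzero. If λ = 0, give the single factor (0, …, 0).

((0, 0, 0), (1, 0, 0))

ω-coordinates c = M·v, v = (-4, -6, -2):
  c_1 = 16*-4 + -13*-6 + 6*-2 = 2
  c_2 = -9*-4 + 7*-6 + -3*-2 = 0
  c_3 = 14*-4 + -11*-6 + 5*-2 = 0
p = 2; digits c_i = Σ_j d_{ij}·2^j, 0 ≤ d_{ij} < 2:
  c_1 = 2 = 0·2^0 + 1·2^1
  c_2 = 0
  c_3 = 0
p-restricted factor λ_0 = (0, 0, 0)
p-restricted factor λ_1 = (1, 0, 0)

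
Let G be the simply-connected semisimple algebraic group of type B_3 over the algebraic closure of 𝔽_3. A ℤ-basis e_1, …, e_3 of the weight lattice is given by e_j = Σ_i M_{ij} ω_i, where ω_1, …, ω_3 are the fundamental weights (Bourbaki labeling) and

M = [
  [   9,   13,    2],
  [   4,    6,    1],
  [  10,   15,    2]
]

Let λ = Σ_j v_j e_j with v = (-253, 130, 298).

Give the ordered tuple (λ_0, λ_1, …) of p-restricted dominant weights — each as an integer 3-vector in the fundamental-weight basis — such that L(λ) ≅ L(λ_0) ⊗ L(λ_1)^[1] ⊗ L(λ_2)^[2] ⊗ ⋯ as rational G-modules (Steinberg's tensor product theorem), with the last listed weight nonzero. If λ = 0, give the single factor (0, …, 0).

Compute c_i = Σ_j M_{ij} v_j with v = (-253, 130, 298):
  c_1 = 9*-253 + 13*130 + 2*298 = 9
  c_2 = 4*-253 + 6*130 + 1*298 = 66
  c_3 = 10*-253 + 15*130 + 2*298 = 16
Base-3 expansion of each c_i:
  c_1 = 9 = 0·3^0 + 0·3^1 + 1·3^2
  c_2 = 66 = 0·3^0 + 1·3^1 + 1·3^2 + 2·3^3
  c_3 = 16 = 1·3^0 + 2·3^1 + 1·3^2
p-restricted factor λ_0 = (0, 0, 1)
p-restricted factor λ_1 = (0, 1, 2)
p-restricted factor λ_2 = (1, 1, 1)
p-restricted factor λ_3 = (0, 2, 0)

((0, 0, 1), (0, 1, 2), (1, 1, 1), (0, 2, 0))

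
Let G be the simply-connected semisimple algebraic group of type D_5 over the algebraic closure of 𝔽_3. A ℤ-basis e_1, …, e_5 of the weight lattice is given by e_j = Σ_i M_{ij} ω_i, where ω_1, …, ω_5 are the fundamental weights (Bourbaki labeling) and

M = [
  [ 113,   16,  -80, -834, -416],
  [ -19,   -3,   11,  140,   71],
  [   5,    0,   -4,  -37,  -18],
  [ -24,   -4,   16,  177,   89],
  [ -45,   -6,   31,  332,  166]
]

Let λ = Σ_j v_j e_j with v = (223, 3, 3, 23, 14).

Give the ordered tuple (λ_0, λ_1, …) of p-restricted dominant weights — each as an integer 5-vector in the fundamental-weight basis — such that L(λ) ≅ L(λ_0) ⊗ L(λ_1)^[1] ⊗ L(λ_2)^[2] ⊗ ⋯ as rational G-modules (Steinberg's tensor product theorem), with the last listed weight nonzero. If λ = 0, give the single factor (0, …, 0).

((1, 1, 0, 1, 0),)

Compute c_i = Σ_j M_{ij} v_j with v = (223, 3, 3, 23, 14):
  c_1 = 113·223 + 16·3 + (-80)·(3) + (-834)·(23) + (-416)·(14) = 1
  c_2 = (-19)·(223) + (-3)·(3) + 11·3 + 140·23 + 71·14 = 1
  c_3 = 5·223 + 0·3 + (-4)·(3) + (-37)·(23) + (-18)·(14) = 0
  c_4 = (-24)·(223) + (-4)·(3) + 16·3 + 177·23 + 89·14 = 1
  c_5 = (-45)·(223) + (-6)·(3) + 31·3 + 332·23 + 166·14 = 0
Expand coordinatewise in base 3:
  c_1 = 1 = 1·3^0
  c_2 = 1 = 1·3^0
  c_3 = 0
  c_4 = 1 = 1·3^0
  c_5 = 0
λ_0 = (1, 1, 0, 1, 0)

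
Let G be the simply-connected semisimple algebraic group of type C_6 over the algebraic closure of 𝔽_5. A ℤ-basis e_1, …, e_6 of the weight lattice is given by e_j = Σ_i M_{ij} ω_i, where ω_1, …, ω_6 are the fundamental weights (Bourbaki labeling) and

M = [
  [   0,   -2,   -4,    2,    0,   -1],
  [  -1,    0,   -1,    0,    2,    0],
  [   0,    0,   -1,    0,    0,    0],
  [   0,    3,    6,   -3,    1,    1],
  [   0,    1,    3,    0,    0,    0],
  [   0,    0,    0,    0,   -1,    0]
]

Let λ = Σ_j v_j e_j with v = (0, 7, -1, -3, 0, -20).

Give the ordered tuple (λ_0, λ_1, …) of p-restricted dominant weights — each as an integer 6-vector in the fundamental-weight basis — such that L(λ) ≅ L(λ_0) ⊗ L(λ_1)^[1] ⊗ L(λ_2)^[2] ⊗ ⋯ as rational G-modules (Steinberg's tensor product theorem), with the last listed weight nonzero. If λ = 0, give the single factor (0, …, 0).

((4, 1, 1, 4, 4, 0),)

Converting to the ω-basis (c_i = row i of M dotted with v = (0, 7, -1, -3, 0, -20)):
  c_1 = 0·0 + (-2)·(7) + (-4)·(-1) + (2)·(-3) + 0·0 + (-1)·(-20) = 4
  c_2 = (-1)·(0) + 0·7 + (-1)·(-1) + (0)·(-3) + 2·0 + (0)·(-20) = 1
  c_3 = 0·0 + 0·7 + (-1)·(-1) + (0)·(-3) + 0·0 + (0)·(-20) = 1
  c_4 = 0·0 + 3·7 + (6)·(-1) + (-3)·(-3) + 1·0 + (1)·(-20) = 4
  c_5 = 0·0 + 1·7 + (3)·(-1) + (0)·(-3) + 0·0 + (0)·(-20) = 4
  c_6 = 0·0 + 0·7 + (0)·(-1) + (0)·(-3) + (-1)·(0) + (0)·(-20) = 0
Writing each c_i in base p = 5:
  c_1 = 4 = 4·5^0
  c_2 = 1 = 1·5^0
  c_3 = 1 = 1·5^0
  c_4 = 4 = 4·5^0
  c_5 = 4 = 4·5^0
  c_6 = 0
λ_0 = (4, 1, 1, 4, 4, 0)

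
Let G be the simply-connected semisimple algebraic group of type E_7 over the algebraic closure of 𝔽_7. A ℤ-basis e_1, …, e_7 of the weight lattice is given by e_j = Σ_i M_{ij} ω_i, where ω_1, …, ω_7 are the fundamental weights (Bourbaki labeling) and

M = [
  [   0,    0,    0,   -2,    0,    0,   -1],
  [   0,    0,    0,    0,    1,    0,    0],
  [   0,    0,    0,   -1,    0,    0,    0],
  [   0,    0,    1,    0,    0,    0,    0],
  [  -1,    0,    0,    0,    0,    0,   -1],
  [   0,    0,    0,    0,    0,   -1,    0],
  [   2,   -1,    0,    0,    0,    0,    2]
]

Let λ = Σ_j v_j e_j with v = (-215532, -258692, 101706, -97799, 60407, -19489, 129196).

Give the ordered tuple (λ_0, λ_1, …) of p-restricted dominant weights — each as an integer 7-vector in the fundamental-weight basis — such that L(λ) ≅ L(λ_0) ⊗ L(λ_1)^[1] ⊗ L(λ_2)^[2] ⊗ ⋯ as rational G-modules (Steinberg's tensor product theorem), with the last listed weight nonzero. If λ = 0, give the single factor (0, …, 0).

((0, 4, 2, 3, 5, 1, 4), (1, 5, 6, 4, 6, 5, 3), (4, 0, 0, 3, 4, 5, 5), (4, 1, 5, 2, 6, 0, 5), (6, 4, 5, 0, 0, 1, 0), (3, 3, 5, 6, 5, 1, 5))

Change of basis e → ω: c = M·v where v = (-215532, -258692, 101706, -97799, 60407, -19489, 129196):
  c_1 = (0)·(-215532) + (0)·(-258692) + (0)·(101706) + (-2)·(-97799) + (0)·(60407) + (0)·(-19489) + (-1)·(129196) = 66402
  c_2 = (0)·(-215532) + (0)·(-258692) + (0)·(101706) + (0)·(-97799) + (1)·(60407) + (0)·(-19489) + (0)·(129196) = 60407
  c_3 = (0)·(-215532) + (0)·(-258692) + (0)·(101706) + (-1)·(-97799) + (0)·(60407) + (0)·(-19489) + (0)·(129196) = 97799
  c_4 = (0)·(-215532) + (0)·(-258692) + (1)·(101706) + (0)·(-97799) + (0)·(60407) + (0)·(-19489) + (0)·(129196) = 101706
  c_5 = (-1)·(-215532) + (0)·(-258692) + (0)·(101706) + (0)·(-97799) + (0)·(60407) + (0)·(-19489) + (-1)·(129196) = 86336
  c_6 = (0)·(-215532) + (0)·(-258692) + (0)·(101706) + (0)·(-97799) + (0)·(60407) + (-1)·(-19489) + (0)·(129196) = 19489
  c_7 = (2)·(-215532) + (-1)·(-258692) + (0)·(101706) + (0)·(-97799) + (0)·(60407) + (0)·(-19489) + (2)·(129196) = 86020
Base-7 expansion of each c_i:
  c_1 = 66402 = 0·7^0 + 1·7^1 + 4·7^2 + 4·7^3 + 6·7^4 + 3·7^5
  c_2 = 60407 = 4·7^0 + 5·7^1 + 0·7^2 + 1·7^3 + 4·7^4 + 3·7^5
  c_3 = 97799 = 2·7^0 + 6·7^1 + 0·7^2 + 5·7^3 + 5·7^4 + 5·7^5
  c_4 = 101706 = 3·7^0 + 4·7^1 + 3·7^2 + 2·7^3 + 0·7^4 + 6·7^5
  c_5 = 86336 = 5·7^0 + 6·7^1 + 4·7^2 + 6·7^3 + 0·7^4 + 5·7^5
  c_6 = 19489 = 1·7^0 + 5·7^1 + 5·7^2 + 0·7^3 + 1·7^4 + 1·7^5
  c_7 = 86020 = 4·7^0 + 3·7^1 + 5·7^2 + 5·7^3 + 0·7^4 + 5·7^5
λ_0 = (0, 4, 2, 3, 5, 1, 4)
λ_1 = (1, 5, 6, 4, 6, 5, 3)
λ_2 = (4, 0, 0, 3, 4, 5, 5)
λ_3 = (4, 1, 5, 2, 6, 0, 5)
λ_4 = (6, 4, 5, 0, 0, 1, 0)
λ_5 = (3, 3, 5, 6, 5, 1, 5)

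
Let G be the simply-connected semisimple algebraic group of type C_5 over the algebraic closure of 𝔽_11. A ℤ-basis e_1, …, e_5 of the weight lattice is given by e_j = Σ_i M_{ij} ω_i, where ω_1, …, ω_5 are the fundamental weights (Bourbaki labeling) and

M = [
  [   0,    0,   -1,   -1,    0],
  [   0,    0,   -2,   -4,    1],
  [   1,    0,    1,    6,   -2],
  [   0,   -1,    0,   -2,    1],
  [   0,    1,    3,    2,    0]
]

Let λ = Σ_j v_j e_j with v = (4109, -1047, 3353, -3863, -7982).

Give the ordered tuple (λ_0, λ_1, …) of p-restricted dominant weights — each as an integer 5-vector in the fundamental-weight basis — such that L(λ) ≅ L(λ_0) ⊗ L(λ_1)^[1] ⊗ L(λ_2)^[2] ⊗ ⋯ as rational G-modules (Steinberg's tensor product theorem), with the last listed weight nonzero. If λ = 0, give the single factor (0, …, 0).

In the fundamental-weight basis, λ has coordinates c = M·v (v = (4109, -1047, 3353, -3863, -7982)):
  c_1 = 0·4109 + (0)·(-1047) + (-1)·(3353) + (-1)·(-3863) + (0)·(-7982) = 510
  c_2 = 0·4109 + (0)·(-1047) + (-2)·(3353) + (-4)·(-3863) + (1)·(-7982) = 764
  c_3 = 1·4109 + (0)·(-1047) + 1·3353 + (6)·(-3863) + (-2)·(-7982) = 248
  c_4 = 0·4109 + (-1)·(-1047) + 0·3353 + (-2)·(-3863) + (1)·(-7982) = 791
  c_5 = 0·4109 + (1)·(-1047) + 3·3353 + (2)·(-3863) + (0)·(-7982) = 1286
Writing each c_i in base p = 11:
  c_1 = 510 = 4·11^0 + 2·11^1 + 4·11^2
  c_2 = 764 = 5·11^0 + 3·11^1 + 6·11^2
  c_3 = 248 = 6·11^0 + 0·11^1 + 2·11^2
  c_4 = 791 = 10·11^0 + 5·11^1 + 6·11^2
  c_5 = 1286 = 10·11^0 + 6·11^1 + 10·11^2
λ_0 = (4, 5, 6, 10, 10)
λ_1 = (2, 3, 0, 5, 6)
λ_2 = (4, 6, 2, 6, 10)

((4, 5, 6, 10, 10), (2, 3, 0, 5, 6), (4, 6, 2, 6, 10))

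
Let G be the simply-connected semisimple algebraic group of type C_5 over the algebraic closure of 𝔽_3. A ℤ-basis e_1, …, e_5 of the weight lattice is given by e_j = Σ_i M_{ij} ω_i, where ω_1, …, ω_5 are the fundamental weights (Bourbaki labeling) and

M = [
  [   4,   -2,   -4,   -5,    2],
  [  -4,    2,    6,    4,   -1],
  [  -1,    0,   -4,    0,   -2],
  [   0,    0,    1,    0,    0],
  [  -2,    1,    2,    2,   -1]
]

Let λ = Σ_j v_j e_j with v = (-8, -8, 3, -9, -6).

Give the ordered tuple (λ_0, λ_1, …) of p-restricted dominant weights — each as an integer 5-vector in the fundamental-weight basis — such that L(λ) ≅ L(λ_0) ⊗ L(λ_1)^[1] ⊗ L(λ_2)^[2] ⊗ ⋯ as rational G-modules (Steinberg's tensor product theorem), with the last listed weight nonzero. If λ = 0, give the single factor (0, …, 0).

((2, 1, 2, 0, 2), (1, 1, 2, 1, 0))

In the fundamental-weight basis, λ has coordinates c = M·v (v = (-8, -8, 3, -9, -6)):
  c_1 = (4)·(-8) + (-2)·(-8) + (-4)·(3) + (-5)·(-9) + (2)·(-6) = 5
  c_2 = (-4)·(-8) + (2)·(-8) + (6)·(3) + (4)·(-9) + (-1)·(-6) = 4
  c_3 = (-1)·(-8) + (0)·(-8) + (-4)·(3) + (0)·(-9) + (-2)·(-6) = 8
  c_4 = (0)·(-8) + (0)·(-8) + (1)·(3) + (0)·(-9) + (0)·(-6) = 3
  c_5 = (-2)·(-8) + (1)·(-8) + (2)·(3) + (2)·(-9) + (-1)·(-6) = 2
Writing each c_i in base p = 3:
  c_1 = 5 = 2·3^0 + 1·3^1
  c_2 = 4 = 1·3^0 + 1·3^1
  c_3 = 8 = 2·3^0 + 2·3^1
  c_4 = 3 = 0·3^0 + 1·3^1
  c_5 = 2 = 2·3^0
p-restricted factor λ_0 = (2, 1, 2, 0, 2)
p-restricted factor λ_1 = (1, 1, 2, 1, 0)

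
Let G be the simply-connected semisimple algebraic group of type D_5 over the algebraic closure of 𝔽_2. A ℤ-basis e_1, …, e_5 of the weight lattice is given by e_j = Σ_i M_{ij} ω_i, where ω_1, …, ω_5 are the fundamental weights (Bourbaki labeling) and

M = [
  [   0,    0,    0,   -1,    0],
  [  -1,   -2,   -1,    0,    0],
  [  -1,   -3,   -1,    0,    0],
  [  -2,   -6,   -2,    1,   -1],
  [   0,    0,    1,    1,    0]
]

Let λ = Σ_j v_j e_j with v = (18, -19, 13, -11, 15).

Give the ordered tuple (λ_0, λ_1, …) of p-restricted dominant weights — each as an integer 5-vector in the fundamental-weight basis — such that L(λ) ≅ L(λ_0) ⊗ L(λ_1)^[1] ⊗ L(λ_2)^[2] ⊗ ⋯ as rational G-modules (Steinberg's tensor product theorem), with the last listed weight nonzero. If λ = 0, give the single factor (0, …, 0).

Change of basis e → ω: c = M·v where v = (18, -19, 13, -11, 15):
  c_1 = (0)·(18) + (0)·(-19) + (0)·(13) + (-1)·(-11) + (0)·(15) = 11
  c_2 = (-1)·(18) + (-2)·(-19) + (-1)·(13) + (0)·(-11) + (0)·(15) = 7
  c_3 = (-1)·(18) + (-3)·(-19) + (-1)·(13) + (0)·(-11) + (0)·(15) = 26
  c_4 = (-2)·(18) + (-6)·(-19) + (-2)·(13) + (1)·(-11) + (-1)·(15) = 26
  c_5 = (0)·(18) + (0)·(-19) + (1)·(13) + (1)·(-11) + (0)·(15) = 2
p = 2; digits c_i = Σ_j d_{ij}·2^j, 0 ≤ d_{ij} < 2:
  c_1 = 11 = 1·2^0 + 1·2^1 + 0·2^2 + 1·2^3
  c_2 = 7 = 1·2^0 + 1·2^1 + 1·2^2
  c_3 = 26 = 0·2^0 + 1·2^1 + 0·2^2 + 1·2^3 + 1·2^4
  c_4 = 26 = 0·2^0 + 1·2^1 + 0·2^2 + 1·2^3 + 1·2^4
  c_5 = 2 = 0·2^0 + 1·2^1
λ_0 = (1, 1, 0, 0, 0)
λ_1 = (1, 1, 1, 1, 1)
λ_2 = (0, 1, 0, 0, 0)
λ_3 = (1, 0, 1, 1, 0)
λ_4 = (0, 0, 1, 1, 0)

((1, 1, 0, 0, 0), (1, 1, 1, 1, 1), (0, 1, 0, 0, 0), (1, 0, 1, 1, 0), (0, 0, 1, 1, 0))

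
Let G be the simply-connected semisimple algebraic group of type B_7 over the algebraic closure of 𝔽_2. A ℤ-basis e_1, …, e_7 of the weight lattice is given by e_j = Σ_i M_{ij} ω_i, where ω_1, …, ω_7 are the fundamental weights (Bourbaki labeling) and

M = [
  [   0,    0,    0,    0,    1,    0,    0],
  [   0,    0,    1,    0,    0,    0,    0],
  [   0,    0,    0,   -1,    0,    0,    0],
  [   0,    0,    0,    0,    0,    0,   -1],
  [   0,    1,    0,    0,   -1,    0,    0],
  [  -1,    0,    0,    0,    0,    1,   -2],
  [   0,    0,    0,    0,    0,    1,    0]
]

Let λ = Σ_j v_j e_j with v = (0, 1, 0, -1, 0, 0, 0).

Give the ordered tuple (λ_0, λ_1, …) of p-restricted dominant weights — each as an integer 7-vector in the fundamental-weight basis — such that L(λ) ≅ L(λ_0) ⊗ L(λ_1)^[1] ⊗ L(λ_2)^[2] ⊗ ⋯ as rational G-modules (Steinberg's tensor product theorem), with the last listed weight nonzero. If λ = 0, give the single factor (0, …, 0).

((0, 0, 1, 0, 1, 0, 0),)

Compute c_i = Σ_j M_{ij} v_j with v = (0, 1, 0, -1, 0, 0, 0):
  c_1 = (0)·(0) + (0)·(1) + (0)·(0) + (0)·(-1) + (1)·(0) + (0)·(0) + (0)·(0) = 0
  c_2 = (0)·(0) + (0)·(1) + (1)·(0) + (0)·(-1) + (0)·(0) + (0)·(0) + (0)·(0) = 0
  c_3 = (0)·(0) + (0)·(1) + (0)·(0) + (-1)·(-1) + (0)·(0) + (0)·(0) + (0)·(0) = 1
  c_4 = (0)·(0) + (0)·(1) + (0)·(0) + (0)·(-1) + (0)·(0) + (0)·(0) + (-1)·(0) = 0
  c_5 = (0)·(0) + (1)·(1) + (0)·(0) + (0)·(-1) + (-1)·(0) + (0)·(0) + (0)·(0) = 1
  c_6 = (-1)·(0) + (0)·(1) + (0)·(0) + (0)·(-1) + (0)·(0) + (1)·(0) + (-2)·(0) = 0
  c_7 = (0)·(0) + (0)·(1) + (0)·(0) + (0)·(-1) + (0)·(0) + (1)·(0) + (0)·(0) = 0
Base-2 expansion of each c_i:
  c_1 = 0
  c_2 = 0
  c_3 = 1 = 1·2^0
  c_4 = 0
  c_5 = 1 = 1·2^0
  c_6 = 0
  c_7 = 0
p-restricted factor λ_0 = (0, 0, 1, 0, 1, 0, 0)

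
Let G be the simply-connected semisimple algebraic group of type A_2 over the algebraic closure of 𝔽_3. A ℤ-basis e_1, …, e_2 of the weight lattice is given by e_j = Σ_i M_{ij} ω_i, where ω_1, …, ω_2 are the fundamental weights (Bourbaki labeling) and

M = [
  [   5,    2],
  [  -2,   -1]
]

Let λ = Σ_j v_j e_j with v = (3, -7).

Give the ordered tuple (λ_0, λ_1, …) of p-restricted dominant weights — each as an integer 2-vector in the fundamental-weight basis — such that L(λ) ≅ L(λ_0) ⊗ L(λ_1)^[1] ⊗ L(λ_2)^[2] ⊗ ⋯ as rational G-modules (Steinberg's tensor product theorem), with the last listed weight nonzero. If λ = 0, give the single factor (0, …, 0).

In the fundamental-weight basis, λ has coordinates c = M·v (v = (3, -7)):
  c_1 = (5)·(3) + (2)·(-7) = 1
  c_2 = (-2)·(3) + (-1)·(-7) = 1
Writing each c_i in base p = 3:
  c_1 = 1 = 1·3^0
  c_2 = 1 = 1·3^0
λ_0 = (1, 1)

((1, 1),)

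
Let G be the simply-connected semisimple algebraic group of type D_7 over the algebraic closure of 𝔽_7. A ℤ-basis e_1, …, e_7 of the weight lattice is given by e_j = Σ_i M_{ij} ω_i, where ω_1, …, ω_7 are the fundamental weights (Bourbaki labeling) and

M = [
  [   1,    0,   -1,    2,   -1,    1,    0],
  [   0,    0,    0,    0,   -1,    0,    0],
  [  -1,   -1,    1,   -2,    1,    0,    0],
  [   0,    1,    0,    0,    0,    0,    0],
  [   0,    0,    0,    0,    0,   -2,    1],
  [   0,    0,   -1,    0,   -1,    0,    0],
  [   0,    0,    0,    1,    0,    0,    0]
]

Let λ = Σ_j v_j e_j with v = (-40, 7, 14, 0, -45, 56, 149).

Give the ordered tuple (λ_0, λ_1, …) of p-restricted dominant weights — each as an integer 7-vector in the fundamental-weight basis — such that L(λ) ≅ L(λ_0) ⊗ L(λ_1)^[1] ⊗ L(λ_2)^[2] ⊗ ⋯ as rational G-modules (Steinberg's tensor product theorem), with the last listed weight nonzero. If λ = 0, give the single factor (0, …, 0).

((5, 3, 2, 0, 2, 3, 0), (6, 6, 0, 1, 5, 4, 0))

Converting to the ω-basis (c_i = row i of M dotted with v = (-40, 7, 14, 0, -45, 56, 149)):
  c_1 = (1)·(-40) + 0·7 + (-1)·(14) + 2·0 + (-1)·(-45) + 1·56 + 0·149 = 47
  c_2 = (0)·(-40) + 0·7 + 0·14 + 0·0 + (-1)·(-45) + 0·56 + 0·149 = 45
  c_3 = (-1)·(-40) + (-1)·(7) + 1·14 + (-2)·(0) + (1)·(-45) + 0·56 + 0·149 = 2
  c_4 = (0)·(-40) + 1·7 + 0·14 + 0·0 + (0)·(-45) + 0·56 + 0·149 = 7
  c_5 = (0)·(-40) + 0·7 + 0·14 + 0·0 + (0)·(-45) + (-2)·(56) + 1·149 = 37
  c_6 = (0)·(-40) + 0·7 + (-1)·(14) + 0·0 + (-1)·(-45) + 0·56 + 0·149 = 31
  c_7 = (0)·(-40) + 0·7 + 0·14 + 1·0 + (0)·(-45) + 0·56 + 0·149 = 0
Expand coordinatewise in base 7:
  c_1 = 47 = 5·7^0 + 6·7^1
  c_2 = 45 = 3·7^0 + 6·7^1
  c_3 = 2 = 2·7^0
  c_4 = 7 = 0·7^0 + 1·7^1
  c_5 = 37 = 2·7^0 + 5·7^1
  c_6 = 31 = 3·7^0 + 4·7^1
  c_7 = 0
λ_0 = (5, 3, 2, 0, 2, 3, 0)
λ_1 = (6, 6, 0, 1, 5, 4, 0)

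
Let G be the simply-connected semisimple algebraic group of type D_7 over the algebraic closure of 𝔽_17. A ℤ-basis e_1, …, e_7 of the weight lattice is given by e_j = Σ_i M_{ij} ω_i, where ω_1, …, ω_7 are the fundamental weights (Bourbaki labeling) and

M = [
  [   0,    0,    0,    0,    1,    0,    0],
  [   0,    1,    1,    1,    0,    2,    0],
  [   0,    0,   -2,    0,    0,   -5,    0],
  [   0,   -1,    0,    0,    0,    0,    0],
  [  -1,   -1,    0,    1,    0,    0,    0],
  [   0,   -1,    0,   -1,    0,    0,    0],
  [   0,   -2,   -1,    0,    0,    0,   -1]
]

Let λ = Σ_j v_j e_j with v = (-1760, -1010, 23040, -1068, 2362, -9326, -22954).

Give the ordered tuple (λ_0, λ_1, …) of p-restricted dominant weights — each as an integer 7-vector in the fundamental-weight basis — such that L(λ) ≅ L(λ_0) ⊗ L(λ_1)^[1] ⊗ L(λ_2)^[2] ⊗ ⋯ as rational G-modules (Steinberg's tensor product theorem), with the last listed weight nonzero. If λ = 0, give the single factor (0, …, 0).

In the fundamental-weight basis, λ has coordinates c = M·v (v = (-1760, -1010, 23040, -1068, 2362, -9326, -22954)):
  c_1 = 0*-1760 + 0*-1010 + 0*23040 + 0*-1068 + 1*2362 + 0*-9326 + 0*-22954 = 2362
  c_2 = 0*-1760 + 1*-1010 + 1*23040 + 1*-1068 + 0*2362 + 2*-9326 + 0*-22954 = 2310
  c_3 = 0*-1760 + 0*-1010 + -2*23040 + 0*-1068 + 0*2362 + -5*-9326 + 0*-22954 = 550
  c_4 = 0*-1760 + -1*-1010 + 0*23040 + 0*-1068 + 0*2362 + 0*-9326 + 0*-22954 = 1010
  c_5 = -1*-1760 + -1*-1010 + 0*23040 + 1*-1068 + 0*2362 + 0*-9326 + 0*-22954 = 1702
  c_6 = 0*-1760 + -1*-1010 + 0*23040 + -1*-1068 + 0*2362 + 0*-9326 + 0*-22954 = 2078
  c_7 = 0*-1760 + -2*-1010 + -1*23040 + 0*-1068 + 0*2362 + 0*-9326 + -1*-22954 = 1934
p = 17; digits c_i = Σ_j d_{ij}·17^j, 0 ≤ d_{ij} < 17:
  c_1 = 2362 = 16·17^0 + 2·17^1 + 8·17^2
  c_2 = 2310 = 15·17^0 + 16·17^1 + 7·17^2
  c_3 = 550 = 6·17^0 + 15·17^1 + 1·17^2
  c_4 = 1010 = 7·17^0 + 8·17^1 + 3·17^2
  c_5 = 1702 = 2·17^0 + 15·17^1 + 5·17^2
  c_6 = 2078 = 4·17^0 + 3·17^1 + 7·17^2
  c_7 = 1934 = 13·17^0 + 11·17^1 + 6·17^2
p-restricted factor λ_0 = (16, 15, 6, 7, 2, 4, 13)
p-restricted factor λ_1 = (2, 16, 15, 8, 15, 3, 11)
p-restricted factor λ_2 = (8, 7, 1, 3, 5, 7, 6)

((16, 15, 6, 7, 2, 4, 13), (2, 16, 15, 8, 15, 3, 11), (8, 7, 1, 3, 5, 7, 6))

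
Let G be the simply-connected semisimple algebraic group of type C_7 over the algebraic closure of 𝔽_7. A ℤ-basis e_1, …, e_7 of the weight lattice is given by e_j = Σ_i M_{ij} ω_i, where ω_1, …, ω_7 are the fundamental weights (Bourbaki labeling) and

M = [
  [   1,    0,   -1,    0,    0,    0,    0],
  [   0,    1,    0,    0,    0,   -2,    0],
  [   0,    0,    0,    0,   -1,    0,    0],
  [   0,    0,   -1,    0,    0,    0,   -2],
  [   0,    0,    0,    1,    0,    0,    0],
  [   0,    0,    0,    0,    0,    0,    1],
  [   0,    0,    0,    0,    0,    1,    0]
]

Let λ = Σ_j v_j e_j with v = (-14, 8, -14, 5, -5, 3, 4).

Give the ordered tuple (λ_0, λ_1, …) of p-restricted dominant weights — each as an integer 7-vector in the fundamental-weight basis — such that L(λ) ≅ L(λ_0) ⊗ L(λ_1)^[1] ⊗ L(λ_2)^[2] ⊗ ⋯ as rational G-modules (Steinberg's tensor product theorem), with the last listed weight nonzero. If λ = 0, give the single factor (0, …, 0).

Change of basis e → ω: c = M·v where v = (-14, 8, -14, 5, -5, 3, 4):
  c_1 = (1)·(-14) + 0·8 + (-1)·(-14) + 0·5 + (0)·(-5) + 0·3 + 0·4 = 0
  c_2 = (0)·(-14) + 1·8 + (0)·(-14) + 0·5 + (0)·(-5) + (-2)·(3) + 0·4 = 2
  c_3 = (0)·(-14) + 0·8 + (0)·(-14) + 0·5 + (-1)·(-5) + 0·3 + 0·4 = 5
  c_4 = (0)·(-14) + 0·8 + (-1)·(-14) + 0·5 + (0)·(-5) + 0·3 + (-2)·(4) = 6
  c_5 = (0)·(-14) + 0·8 + (0)·(-14) + 1·5 + (0)·(-5) + 0·3 + 0·4 = 5
  c_6 = (0)·(-14) + 0·8 + (0)·(-14) + 0·5 + (0)·(-5) + 0·3 + 1·4 = 4
  c_7 = (0)·(-14) + 0·8 + (0)·(-14) + 0·5 + (0)·(-5) + 1·3 + 0·4 = 3
Writing each c_i in base p = 7:
  c_1 = 0
  c_2 = 2 = 2·7^0
  c_3 = 5 = 5·7^0
  c_4 = 6 = 6·7^0
  c_5 = 5 = 5·7^0
  c_6 = 4 = 4·7^0
  c_7 = 3 = 3·7^0
p-restricted factor λ_0 = (0, 2, 5, 6, 5, 4, 3)

((0, 2, 5, 6, 5, 4, 3),)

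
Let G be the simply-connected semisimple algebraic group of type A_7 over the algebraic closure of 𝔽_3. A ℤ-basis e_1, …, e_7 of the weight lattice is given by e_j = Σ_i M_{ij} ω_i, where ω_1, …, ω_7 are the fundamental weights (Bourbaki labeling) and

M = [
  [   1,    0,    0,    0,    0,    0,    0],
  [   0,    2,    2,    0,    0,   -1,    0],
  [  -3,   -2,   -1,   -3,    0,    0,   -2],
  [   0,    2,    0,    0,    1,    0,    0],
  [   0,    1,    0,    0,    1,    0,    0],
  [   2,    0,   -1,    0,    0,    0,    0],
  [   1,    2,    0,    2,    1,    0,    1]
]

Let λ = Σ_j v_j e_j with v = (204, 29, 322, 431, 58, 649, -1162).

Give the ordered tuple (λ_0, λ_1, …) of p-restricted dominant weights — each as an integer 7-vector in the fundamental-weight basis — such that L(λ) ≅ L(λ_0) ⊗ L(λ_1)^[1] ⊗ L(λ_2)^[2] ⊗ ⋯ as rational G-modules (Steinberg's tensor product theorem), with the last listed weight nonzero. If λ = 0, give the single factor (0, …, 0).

Converting to the ω-basis (c_i = row i of M dotted with v = (204, 29, 322, 431, 58, 649, -1162)):
  c_1 = 1·204 + 0·29 + 0·322 + 0·431 + 0·58 + 0·649 + (0)·(-1162) = 204
  c_2 = 0·204 + 2·29 + 2·322 + 0·431 + 0·58 + (-1)·(649) + (0)·(-1162) = 53
  c_3 = (-3)·(204) + (-2)·(29) + (-1)·(322) + (-3)·(431) + 0·58 + 0·649 + (-2)·(-1162) = 39
  c_4 = 0·204 + 2·29 + 0·322 + 0·431 + 1·58 + 0·649 + (0)·(-1162) = 116
  c_5 = 0·204 + 1·29 + 0·322 + 0·431 + 1·58 + 0·649 + (0)·(-1162) = 87
  c_6 = 2·204 + 0·29 + (-1)·(322) + 0·431 + 0·58 + 0·649 + (0)·(-1162) = 86
  c_7 = 1·204 + 2·29 + 0·322 + 2·431 + 1·58 + 0·649 + (1)·(-1162) = 20
p = 3; digits c_i = Σ_j d_{ij}·3^j, 0 ≤ d_{ij} < 3:
  c_1 = 204 = 0·3^0 + 2·3^1 + 1·3^2 + 1·3^3 + 2·3^4
  c_2 = 53 = 2·3^0 + 2·3^1 + 2·3^2 + 1·3^3
  c_3 = 39 = 0·3^0 + 1·3^1 + 1·3^2 + 1·3^3
  c_4 = 116 = 2·3^0 + 2·3^1 + 0·3^2 + 1·3^3 + 1·3^4
  c_5 = 87 = 0·3^0 + 2·3^1 + 0·3^2 + 0·3^3 + 1·3^4
  c_6 = 86 = 2·3^0 + 1·3^1 + 0·3^2 + 0·3^3 + 1·3^4
  c_7 = 20 = 2·3^0 + 0·3^1 + 2·3^2
λ_0 = (0, 2, 0, 2, 0, 2, 2)
λ_1 = (2, 2, 1, 2, 2, 1, 0)
λ_2 = (1, 2, 1, 0, 0, 0, 2)
λ_3 = (1, 1, 1, 1, 0, 0, 0)
λ_4 = (2, 0, 0, 1, 1, 1, 0)

((0, 2, 0, 2, 0, 2, 2), (2, 2, 1, 2, 2, 1, 0), (1, 2, 1, 0, 0, 0, 2), (1, 1, 1, 1, 0, 0, 0), (2, 0, 0, 1, 1, 1, 0))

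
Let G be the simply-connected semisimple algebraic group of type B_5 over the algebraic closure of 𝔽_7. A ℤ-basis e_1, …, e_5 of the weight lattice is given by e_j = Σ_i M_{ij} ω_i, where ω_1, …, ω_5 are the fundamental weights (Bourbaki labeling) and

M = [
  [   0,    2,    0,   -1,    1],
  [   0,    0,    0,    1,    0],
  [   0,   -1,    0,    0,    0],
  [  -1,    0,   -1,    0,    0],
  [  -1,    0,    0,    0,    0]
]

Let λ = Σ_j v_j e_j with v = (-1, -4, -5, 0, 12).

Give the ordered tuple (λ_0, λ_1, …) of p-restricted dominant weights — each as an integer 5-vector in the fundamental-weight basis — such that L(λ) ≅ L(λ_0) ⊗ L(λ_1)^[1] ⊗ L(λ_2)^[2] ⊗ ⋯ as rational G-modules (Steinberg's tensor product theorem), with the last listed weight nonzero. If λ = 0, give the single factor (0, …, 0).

Converting to the ω-basis (c_i = row i of M dotted with v = (-1, -4, -5, 0, 12)):
  c_1 = (0)·(-1) + (2)·(-4) + (0)·(-5) + (-1)·(0) + 1·12 = 4
  c_2 = (0)·(-1) + (0)·(-4) + (0)·(-5) + 1·0 + 0·12 = 0
  c_3 = (0)·(-1) + (-1)·(-4) + (0)·(-5) + 0·0 + 0·12 = 4
  c_4 = (-1)·(-1) + (0)·(-4) + (-1)·(-5) + 0·0 + 0·12 = 6
  c_5 = (-1)·(-1) + (0)·(-4) + (0)·(-5) + 0·0 + 0·12 = 1
Writing each c_i in base p = 7:
  c_1 = 4 = 4·7^0
  c_2 = 0
  c_3 = 4 = 4·7^0
  c_4 = 6 = 6·7^0
  c_5 = 1 = 1·7^0
p-restricted factor λ_0 = (4, 0, 4, 6, 1)

((4, 0, 4, 6, 1),)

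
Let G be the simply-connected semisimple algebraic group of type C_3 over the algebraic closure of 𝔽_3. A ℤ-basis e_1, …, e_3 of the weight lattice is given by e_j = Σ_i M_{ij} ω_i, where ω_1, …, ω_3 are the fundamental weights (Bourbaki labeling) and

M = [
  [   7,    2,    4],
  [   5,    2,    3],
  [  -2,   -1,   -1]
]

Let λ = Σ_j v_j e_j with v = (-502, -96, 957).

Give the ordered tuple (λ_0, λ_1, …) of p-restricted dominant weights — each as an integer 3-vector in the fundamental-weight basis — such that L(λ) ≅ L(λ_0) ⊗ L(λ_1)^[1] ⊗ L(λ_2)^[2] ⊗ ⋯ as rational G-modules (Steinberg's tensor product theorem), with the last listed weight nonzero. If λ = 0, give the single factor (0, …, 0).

((2, 1, 2), (1, 2, 2), (1, 0, 0), (1, 0, 2), (1, 2, 1))

In the fundamental-weight basis, λ has coordinates c = M·v (v = (-502, -96, 957)):
  c_1 = 7*-502 + 2*-96 + 4*957 = 122
  c_2 = 5*-502 + 2*-96 + 3*957 = 169
  c_3 = -2*-502 + -1*-96 + -1*957 = 143
p = 3; digits c_i = Σ_j d_{ij}·3^j, 0 ≤ d_{ij} < 3:
  c_1 = 122 = 2·3^0 + 1·3^1 + 1·3^2 + 1·3^3 + 1·3^4
  c_2 = 169 = 1·3^0 + 2·3^1 + 0·3^2 + 0·3^3 + 2·3^4
  c_3 = 143 = 2·3^0 + 2·3^1 + 0·3^2 + 2·3^3 + 1·3^4
p-restricted factor λ_0 = (2, 1, 2)
p-restricted factor λ_1 = (1, 2, 2)
p-restricted factor λ_2 = (1, 0, 0)
p-restricted factor λ_3 = (1, 0, 2)
p-restricted factor λ_4 = (1, 2, 1)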